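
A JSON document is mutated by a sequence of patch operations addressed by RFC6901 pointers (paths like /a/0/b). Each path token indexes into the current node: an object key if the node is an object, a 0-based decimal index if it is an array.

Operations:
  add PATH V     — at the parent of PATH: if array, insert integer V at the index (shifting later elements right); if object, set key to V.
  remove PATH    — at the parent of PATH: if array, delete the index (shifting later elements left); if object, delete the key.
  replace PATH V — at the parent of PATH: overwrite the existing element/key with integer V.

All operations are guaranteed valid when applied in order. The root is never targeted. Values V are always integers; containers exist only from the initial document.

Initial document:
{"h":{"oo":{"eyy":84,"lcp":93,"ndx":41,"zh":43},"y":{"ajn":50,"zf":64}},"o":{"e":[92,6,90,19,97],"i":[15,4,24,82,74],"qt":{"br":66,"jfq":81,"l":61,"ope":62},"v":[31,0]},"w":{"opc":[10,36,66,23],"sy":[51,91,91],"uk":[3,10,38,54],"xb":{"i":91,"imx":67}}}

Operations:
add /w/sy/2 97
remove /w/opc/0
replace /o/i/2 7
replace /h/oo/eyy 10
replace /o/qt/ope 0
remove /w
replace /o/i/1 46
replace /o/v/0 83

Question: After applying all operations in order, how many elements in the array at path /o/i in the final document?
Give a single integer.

After op 1 (add /w/sy/2 97): {"h":{"oo":{"eyy":84,"lcp":93,"ndx":41,"zh":43},"y":{"ajn":50,"zf":64}},"o":{"e":[92,6,90,19,97],"i":[15,4,24,82,74],"qt":{"br":66,"jfq":81,"l":61,"ope":62},"v":[31,0]},"w":{"opc":[10,36,66,23],"sy":[51,91,97,91],"uk":[3,10,38,54],"xb":{"i":91,"imx":67}}}
After op 2 (remove /w/opc/0): {"h":{"oo":{"eyy":84,"lcp":93,"ndx":41,"zh":43},"y":{"ajn":50,"zf":64}},"o":{"e":[92,6,90,19,97],"i":[15,4,24,82,74],"qt":{"br":66,"jfq":81,"l":61,"ope":62},"v":[31,0]},"w":{"opc":[36,66,23],"sy":[51,91,97,91],"uk":[3,10,38,54],"xb":{"i":91,"imx":67}}}
After op 3 (replace /o/i/2 7): {"h":{"oo":{"eyy":84,"lcp":93,"ndx":41,"zh":43},"y":{"ajn":50,"zf":64}},"o":{"e":[92,6,90,19,97],"i":[15,4,7,82,74],"qt":{"br":66,"jfq":81,"l":61,"ope":62},"v":[31,0]},"w":{"opc":[36,66,23],"sy":[51,91,97,91],"uk":[3,10,38,54],"xb":{"i":91,"imx":67}}}
After op 4 (replace /h/oo/eyy 10): {"h":{"oo":{"eyy":10,"lcp":93,"ndx":41,"zh":43},"y":{"ajn":50,"zf":64}},"o":{"e":[92,6,90,19,97],"i":[15,4,7,82,74],"qt":{"br":66,"jfq":81,"l":61,"ope":62},"v":[31,0]},"w":{"opc":[36,66,23],"sy":[51,91,97,91],"uk":[3,10,38,54],"xb":{"i":91,"imx":67}}}
After op 5 (replace /o/qt/ope 0): {"h":{"oo":{"eyy":10,"lcp":93,"ndx":41,"zh":43},"y":{"ajn":50,"zf":64}},"o":{"e":[92,6,90,19,97],"i":[15,4,7,82,74],"qt":{"br":66,"jfq":81,"l":61,"ope":0},"v":[31,0]},"w":{"opc":[36,66,23],"sy":[51,91,97,91],"uk":[3,10,38,54],"xb":{"i":91,"imx":67}}}
After op 6 (remove /w): {"h":{"oo":{"eyy":10,"lcp":93,"ndx":41,"zh":43},"y":{"ajn":50,"zf":64}},"o":{"e":[92,6,90,19,97],"i":[15,4,7,82,74],"qt":{"br":66,"jfq":81,"l":61,"ope":0},"v":[31,0]}}
After op 7 (replace /o/i/1 46): {"h":{"oo":{"eyy":10,"lcp":93,"ndx":41,"zh":43},"y":{"ajn":50,"zf":64}},"o":{"e":[92,6,90,19,97],"i":[15,46,7,82,74],"qt":{"br":66,"jfq":81,"l":61,"ope":0},"v":[31,0]}}
After op 8 (replace /o/v/0 83): {"h":{"oo":{"eyy":10,"lcp":93,"ndx":41,"zh":43},"y":{"ajn":50,"zf":64}},"o":{"e":[92,6,90,19,97],"i":[15,46,7,82,74],"qt":{"br":66,"jfq":81,"l":61,"ope":0},"v":[83,0]}}
Size at path /o/i: 5

Answer: 5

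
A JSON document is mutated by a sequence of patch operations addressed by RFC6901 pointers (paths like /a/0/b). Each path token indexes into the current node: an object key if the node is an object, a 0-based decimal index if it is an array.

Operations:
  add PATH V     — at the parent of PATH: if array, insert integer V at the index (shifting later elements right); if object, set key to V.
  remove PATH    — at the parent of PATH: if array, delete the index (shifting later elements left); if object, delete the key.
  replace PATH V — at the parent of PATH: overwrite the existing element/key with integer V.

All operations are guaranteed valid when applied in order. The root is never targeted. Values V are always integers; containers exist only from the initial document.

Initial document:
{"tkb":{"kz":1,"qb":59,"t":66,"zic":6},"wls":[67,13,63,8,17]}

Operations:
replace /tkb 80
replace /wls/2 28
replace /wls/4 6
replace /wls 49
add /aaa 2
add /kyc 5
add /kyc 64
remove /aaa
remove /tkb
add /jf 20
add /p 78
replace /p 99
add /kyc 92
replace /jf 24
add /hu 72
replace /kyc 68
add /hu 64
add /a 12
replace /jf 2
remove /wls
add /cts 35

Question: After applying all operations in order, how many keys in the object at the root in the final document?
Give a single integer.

Answer: 6

Derivation:
After op 1 (replace /tkb 80): {"tkb":80,"wls":[67,13,63,8,17]}
After op 2 (replace /wls/2 28): {"tkb":80,"wls":[67,13,28,8,17]}
After op 3 (replace /wls/4 6): {"tkb":80,"wls":[67,13,28,8,6]}
After op 4 (replace /wls 49): {"tkb":80,"wls":49}
After op 5 (add /aaa 2): {"aaa":2,"tkb":80,"wls":49}
After op 6 (add /kyc 5): {"aaa":2,"kyc":5,"tkb":80,"wls":49}
After op 7 (add /kyc 64): {"aaa":2,"kyc":64,"tkb":80,"wls":49}
After op 8 (remove /aaa): {"kyc":64,"tkb":80,"wls":49}
After op 9 (remove /tkb): {"kyc":64,"wls":49}
After op 10 (add /jf 20): {"jf":20,"kyc":64,"wls":49}
After op 11 (add /p 78): {"jf":20,"kyc":64,"p":78,"wls":49}
After op 12 (replace /p 99): {"jf":20,"kyc":64,"p":99,"wls":49}
After op 13 (add /kyc 92): {"jf":20,"kyc":92,"p":99,"wls":49}
After op 14 (replace /jf 24): {"jf":24,"kyc":92,"p":99,"wls":49}
After op 15 (add /hu 72): {"hu":72,"jf":24,"kyc":92,"p":99,"wls":49}
After op 16 (replace /kyc 68): {"hu":72,"jf":24,"kyc":68,"p":99,"wls":49}
After op 17 (add /hu 64): {"hu":64,"jf":24,"kyc":68,"p":99,"wls":49}
After op 18 (add /a 12): {"a":12,"hu":64,"jf":24,"kyc":68,"p":99,"wls":49}
After op 19 (replace /jf 2): {"a":12,"hu":64,"jf":2,"kyc":68,"p":99,"wls":49}
After op 20 (remove /wls): {"a":12,"hu":64,"jf":2,"kyc":68,"p":99}
After op 21 (add /cts 35): {"a":12,"cts":35,"hu":64,"jf":2,"kyc":68,"p":99}
Size at the root: 6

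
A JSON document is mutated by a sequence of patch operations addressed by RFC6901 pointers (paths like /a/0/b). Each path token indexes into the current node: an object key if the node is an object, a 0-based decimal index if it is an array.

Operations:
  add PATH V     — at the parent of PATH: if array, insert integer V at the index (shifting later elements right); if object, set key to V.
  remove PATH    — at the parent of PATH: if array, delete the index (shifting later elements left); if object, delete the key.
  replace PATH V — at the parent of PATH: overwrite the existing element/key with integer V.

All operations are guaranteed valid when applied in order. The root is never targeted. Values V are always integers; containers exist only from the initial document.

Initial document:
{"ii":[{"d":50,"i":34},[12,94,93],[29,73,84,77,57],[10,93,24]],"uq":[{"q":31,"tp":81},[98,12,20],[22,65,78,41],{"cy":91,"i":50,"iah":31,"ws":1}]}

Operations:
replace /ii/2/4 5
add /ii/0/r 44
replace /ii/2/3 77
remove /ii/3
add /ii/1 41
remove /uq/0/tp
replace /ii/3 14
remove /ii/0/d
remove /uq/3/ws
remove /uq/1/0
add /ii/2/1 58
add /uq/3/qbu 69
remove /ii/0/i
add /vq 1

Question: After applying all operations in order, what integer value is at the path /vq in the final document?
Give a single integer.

After op 1 (replace /ii/2/4 5): {"ii":[{"d":50,"i":34},[12,94,93],[29,73,84,77,5],[10,93,24]],"uq":[{"q":31,"tp":81},[98,12,20],[22,65,78,41],{"cy":91,"i":50,"iah":31,"ws":1}]}
After op 2 (add /ii/0/r 44): {"ii":[{"d":50,"i":34,"r":44},[12,94,93],[29,73,84,77,5],[10,93,24]],"uq":[{"q":31,"tp":81},[98,12,20],[22,65,78,41],{"cy":91,"i":50,"iah":31,"ws":1}]}
After op 3 (replace /ii/2/3 77): {"ii":[{"d":50,"i":34,"r":44},[12,94,93],[29,73,84,77,5],[10,93,24]],"uq":[{"q":31,"tp":81},[98,12,20],[22,65,78,41],{"cy":91,"i":50,"iah":31,"ws":1}]}
After op 4 (remove /ii/3): {"ii":[{"d":50,"i":34,"r":44},[12,94,93],[29,73,84,77,5]],"uq":[{"q":31,"tp":81},[98,12,20],[22,65,78,41],{"cy":91,"i":50,"iah":31,"ws":1}]}
After op 5 (add /ii/1 41): {"ii":[{"d":50,"i":34,"r":44},41,[12,94,93],[29,73,84,77,5]],"uq":[{"q":31,"tp":81},[98,12,20],[22,65,78,41],{"cy":91,"i":50,"iah":31,"ws":1}]}
After op 6 (remove /uq/0/tp): {"ii":[{"d":50,"i":34,"r":44},41,[12,94,93],[29,73,84,77,5]],"uq":[{"q":31},[98,12,20],[22,65,78,41],{"cy":91,"i":50,"iah":31,"ws":1}]}
After op 7 (replace /ii/3 14): {"ii":[{"d":50,"i":34,"r":44},41,[12,94,93],14],"uq":[{"q":31},[98,12,20],[22,65,78,41],{"cy":91,"i":50,"iah":31,"ws":1}]}
After op 8 (remove /ii/0/d): {"ii":[{"i":34,"r":44},41,[12,94,93],14],"uq":[{"q":31},[98,12,20],[22,65,78,41],{"cy":91,"i":50,"iah":31,"ws":1}]}
After op 9 (remove /uq/3/ws): {"ii":[{"i":34,"r":44},41,[12,94,93],14],"uq":[{"q":31},[98,12,20],[22,65,78,41],{"cy":91,"i":50,"iah":31}]}
After op 10 (remove /uq/1/0): {"ii":[{"i":34,"r":44},41,[12,94,93],14],"uq":[{"q":31},[12,20],[22,65,78,41],{"cy":91,"i":50,"iah":31}]}
After op 11 (add /ii/2/1 58): {"ii":[{"i":34,"r":44},41,[12,58,94,93],14],"uq":[{"q":31},[12,20],[22,65,78,41],{"cy":91,"i":50,"iah":31}]}
After op 12 (add /uq/3/qbu 69): {"ii":[{"i":34,"r":44},41,[12,58,94,93],14],"uq":[{"q":31},[12,20],[22,65,78,41],{"cy":91,"i":50,"iah":31,"qbu":69}]}
After op 13 (remove /ii/0/i): {"ii":[{"r":44},41,[12,58,94,93],14],"uq":[{"q":31},[12,20],[22,65,78,41],{"cy":91,"i":50,"iah":31,"qbu":69}]}
After op 14 (add /vq 1): {"ii":[{"r":44},41,[12,58,94,93],14],"uq":[{"q":31},[12,20],[22,65,78,41],{"cy":91,"i":50,"iah":31,"qbu":69}],"vq":1}
Value at /vq: 1

Answer: 1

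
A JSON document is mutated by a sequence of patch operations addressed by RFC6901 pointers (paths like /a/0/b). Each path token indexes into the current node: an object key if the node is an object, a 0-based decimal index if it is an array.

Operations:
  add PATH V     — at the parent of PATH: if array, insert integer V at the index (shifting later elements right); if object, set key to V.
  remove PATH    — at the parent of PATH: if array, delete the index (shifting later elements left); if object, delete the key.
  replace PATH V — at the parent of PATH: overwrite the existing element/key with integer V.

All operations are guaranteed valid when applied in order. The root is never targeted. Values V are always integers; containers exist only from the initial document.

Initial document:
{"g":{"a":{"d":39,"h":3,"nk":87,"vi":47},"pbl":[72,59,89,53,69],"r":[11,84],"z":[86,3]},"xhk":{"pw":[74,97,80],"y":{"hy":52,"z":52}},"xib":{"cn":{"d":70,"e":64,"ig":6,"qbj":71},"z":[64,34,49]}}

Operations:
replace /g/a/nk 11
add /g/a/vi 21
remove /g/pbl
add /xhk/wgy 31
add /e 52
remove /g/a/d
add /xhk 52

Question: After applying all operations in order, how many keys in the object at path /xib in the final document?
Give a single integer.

Answer: 2

Derivation:
After op 1 (replace /g/a/nk 11): {"g":{"a":{"d":39,"h":3,"nk":11,"vi":47},"pbl":[72,59,89,53,69],"r":[11,84],"z":[86,3]},"xhk":{"pw":[74,97,80],"y":{"hy":52,"z":52}},"xib":{"cn":{"d":70,"e":64,"ig":6,"qbj":71},"z":[64,34,49]}}
After op 2 (add /g/a/vi 21): {"g":{"a":{"d":39,"h":3,"nk":11,"vi":21},"pbl":[72,59,89,53,69],"r":[11,84],"z":[86,3]},"xhk":{"pw":[74,97,80],"y":{"hy":52,"z":52}},"xib":{"cn":{"d":70,"e":64,"ig":6,"qbj":71},"z":[64,34,49]}}
After op 3 (remove /g/pbl): {"g":{"a":{"d":39,"h":3,"nk":11,"vi":21},"r":[11,84],"z":[86,3]},"xhk":{"pw":[74,97,80],"y":{"hy":52,"z":52}},"xib":{"cn":{"d":70,"e":64,"ig":6,"qbj":71},"z":[64,34,49]}}
After op 4 (add /xhk/wgy 31): {"g":{"a":{"d":39,"h":3,"nk":11,"vi":21},"r":[11,84],"z":[86,3]},"xhk":{"pw":[74,97,80],"wgy":31,"y":{"hy":52,"z":52}},"xib":{"cn":{"d":70,"e":64,"ig":6,"qbj":71},"z":[64,34,49]}}
After op 5 (add /e 52): {"e":52,"g":{"a":{"d":39,"h":3,"nk":11,"vi":21},"r":[11,84],"z":[86,3]},"xhk":{"pw":[74,97,80],"wgy":31,"y":{"hy":52,"z":52}},"xib":{"cn":{"d":70,"e":64,"ig":6,"qbj":71},"z":[64,34,49]}}
After op 6 (remove /g/a/d): {"e":52,"g":{"a":{"h":3,"nk":11,"vi":21},"r":[11,84],"z":[86,3]},"xhk":{"pw":[74,97,80],"wgy":31,"y":{"hy":52,"z":52}},"xib":{"cn":{"d":70,"e":64,"ig":6,"qbj":71},"z":[64,34,49]}}
After op 7 (add /xhk 52): {"e":52,"g":{"a":{"h":3,"nk":11,"vi":21},"r":[11,84],"z":[86,3]},"xhk":52,"xib":{"cn":{"d":70,"e":64,"ig":6,"qbj":71},"z":[64,34,49]}}
Size at path /xib: 2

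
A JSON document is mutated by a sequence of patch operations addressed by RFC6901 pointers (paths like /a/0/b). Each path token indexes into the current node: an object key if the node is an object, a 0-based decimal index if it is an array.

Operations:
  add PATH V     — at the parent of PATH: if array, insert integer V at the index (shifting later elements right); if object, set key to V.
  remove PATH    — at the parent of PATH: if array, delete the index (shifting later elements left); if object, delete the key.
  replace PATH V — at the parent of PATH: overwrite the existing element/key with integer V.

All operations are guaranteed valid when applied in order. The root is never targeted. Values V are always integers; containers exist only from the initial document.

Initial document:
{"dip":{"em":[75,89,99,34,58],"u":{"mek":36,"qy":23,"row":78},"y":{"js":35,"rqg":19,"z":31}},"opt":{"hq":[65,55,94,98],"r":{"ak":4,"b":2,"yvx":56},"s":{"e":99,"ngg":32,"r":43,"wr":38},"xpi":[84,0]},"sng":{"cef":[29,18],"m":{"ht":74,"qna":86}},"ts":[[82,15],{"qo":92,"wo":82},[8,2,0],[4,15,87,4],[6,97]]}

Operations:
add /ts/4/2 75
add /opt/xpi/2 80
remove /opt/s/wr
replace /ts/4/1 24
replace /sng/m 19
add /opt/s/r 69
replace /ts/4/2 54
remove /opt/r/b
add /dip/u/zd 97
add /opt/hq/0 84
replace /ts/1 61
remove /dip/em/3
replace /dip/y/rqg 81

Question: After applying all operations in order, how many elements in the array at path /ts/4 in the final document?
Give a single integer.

Answer: 3

Derivation:
After op 1 (add /ts/4/2 75): {"dip":{"em":[75,89,99,34,58],"u":{"mek":36,"qy":23,"row":78},"y":{"js":35,"rqg":19,"z":31}},"opt":{"hq":[65,55,94,98],"r":{"ak":4,"b":2,"yvx":56},"s":{"e":99,"ngg":32,"r":43,"wr":38},"xpi":[84,0]},"sng":{"cef":[29,18],"m":{"ht":74,"qna":86}},"ts":[[82,15],{"qo":92,"wo":82},[8,2,0],[4,15,87,4],[6,97,75]]}
After op 2 (add /opt/xpi/2 80): {"dip":{"em":[75,89,99,34,58],"u":{"mek":36,"qy":23,"row":78},"y":{"js":35,"rqg":19,"z":31}},"opt":{"hq":[65,55,94,98],"r":{"ak":4,"b":2,"yvx":56},"s":{"e":99,"ngg":32,"r":43,"wr":38},"xpi":[84,0,80]},"sng":{"cef":[29,18],"m":{"ht":74,"qna":86}},"ts":[[82,15],{"qo":92,"wo":82},[8,2,0],[4,15,87,4],[6,97,75]]}
After op 3 (remove /opt/s/wr): {"dip":{"em":[75,89,99,34,58],"u":{"mek":36,"qy":23,"row":78},"y":{"js":35,"rqg":19,"z":31}},"opt":{"hq":[65,55,94,98],"r":{"ak":4,"b":2,"yvx":56},"s":{"e":99,"ngg":32,"r":43},"xpi":[84,0,80]},"sng":{"cef":[29,18],"m":{"ht":74,"qna":86}},"ts":[[82,15],{"qo":92,"wo":82},[8,2,0],[4,15,87,4],[6,97,75]]}
After op 4 (replace /ts/4/1 24): {"dip":{"em":[75,89,99,34,58],"u":{"mek":36,"qy":23,"row":78},"y":{"js":35,"rqg":19,"z":31}},"opt":{"hq":[65,55,94,98],"r":{"ak":4,"b":2,"yvx":56},"s":{"e":99,"ngg":32,"r":43},"xpi":[84,0,80]},"sng":{"cef":[29,18],"m":{"ht":74,"qna":86}},"ts":[[82,15],{"qo":92,"wo":82},[8,2,0],[4,15,87,4],[6,24,75]]}
After op 5 (replace /sng/m 19): {"dip":{"em":[75,89,99,34,58],"u":{"mek":36,"qy":23,"row":78},"y":{"js":35,"rqg":19,"z":31}},"opt":{"hq":[65,55,94,98],"r":{"ak":4,"b":2,"yvx":56},"s":{"e":99,"ngg":32,"r":43},"xpi":[84,0,80]},"sng":{"cef":[29,18],"m":19},"ts":[[82,15],{"qo":92,"wo":82},[8,2,0],[4,15,87,4],[6,24,75]]}
After op 6 (add /opt/s/r 69): {"dip":{"em":[75,89,99,34,58],"u":{"mek":36,"qy":23,"row":78},"y":{"js":35,"rqg":19,"z":31}},"opt":{"hq":[65,55,94,98],"r":{"ak":4,"b":2,"yvx":56},"s":{"e":99,"ngg":32,"r":69},"xpi":[84,0,80]},"sng":{"cef":[29,18],"m":19},"ts":[[82,15],{"qo":92,"wo":82},[8,2,0],[4,15,87,4],[6,24,75]]}
After op 7 (replace /ts/4/2 54): {"dip":{"em":[75,89,99,34,58],"u":{"mek":36,"qy":23,"row":78},"y":{"js":35,"rqg":19,"z":31}},"opt":{"hq":[65,55,94,98],"r":{"ak":4,"b":2,"yvx":56},"s":{"e":99,"ngg":32,"r":69},"xpi":[84,0,80]},"sng":{"cef":[29,18],"m":19},"ts":[[82,15],{"qo":92,"wo":82},[8,2,0],[4,15,87,4],[6,24,54]]}
After op 8 (remove /opt/r/b): {"dip":{"em":[75,89,99,34,58],"u":{"mek":36,"qy":23,"row":78},"y":{"js":35,"rqg":19,"z":31}},"opt":{"hq":[65,55,94,98],"r":{"ak":4,"yvx":56},"s":{"e":99,"ngg":32,"r":69},"xpi":[84,0,80]},"sng":{"cef":[29,18],"m":19},"ts":[[82,15],{"qo":92,"wo":82},[8,2,0],[4,15,87,4],[6,24,54]]}
After op 9 (add /dip/u/zd 97): {"dip":{"em":[75,89,99,34,58],"u":{"mek":36,"qy":23,"row":78,"zd":97},"y":{"js":35,"rqg":19,"z":31}},"opt":{"hq":[65,55,94,98],"r":{"ak":4,"yvx":56},"s":{"e":99,"ngg":32,"r":69},"xpi":[84,0,80]},"sng":{"cef":[29,18],"m":19},"ts":[[82,15],{"qo":92,"wo":82},[8,2,0],[4,15,87,4],[6,24,54]]}
After op 10 (add /opt/hq/0 84): {"dip":{"em":[75,89,99,34,58],"u":{"mek":36,"qy":23,"row":78,"zd":97},"y":{"js":35,"rqg":19,"z":31}},"opt":{"hq":[84,65,55,94,98],"r":{"ak":4,"yvx":56},"s":{"e":99,"ngg":32,"r":69},"xpi":[84,0,80]},"sng":{"cef":[29,18],"m":19},"ts":[[82,15],{"qo":92,"wo":82},[8,2,0],[4,15,87,4],[6,24,54]]}
After op 11 (replace /ts/1 61): {"dip":{"em":[75,89,99,34,58],"u":{"mek":36,"qy":23,"row":78,"zd":97},"y":{"js":35,"rqg":19,"z":31}},"opt":{"hq":[84,65,55,94,98],"r":{"ak":4,"yvx":56},"s":{"e":99,"ngg":32,"r":69},"xpi":[84,0,80]},"sng":{"cef":[29,18],"m":19},"ts":[[82,15],61,[8,2,0],[4,15,87,4],[6,24,54]]}
After op 12 (remove /dip/em/3): {"dip":{"em":[75,89,99,58],"u":{"mek":36,"qy":23,"row":78,"zd":97},"y":{"js":35,"rqg":19,"z":31}},"opt":{"hq":[84,65,55,94,98],"r":{"ak":4,"yvx":56},"s":{"e":99,"ngg":32,"r":69},"xpi":[84,0,80]},"sng":{"cef":[29,18],"m":19},"ts":[[82,15],61,[8,2,0],[4,15,87,4],[6,24,54]]}
After op 13 (replace /dip/y/rqg 81): {"dip":{"em":[75,89,99,58],"u":{"mek":36,"qy":23,"row":78,"zd":97},"y":{"js":35,"rqg":81,"z":31}},"opt":{"hq":[84,65,55,94,98],"r":{"ak":4,"yvx":56},"s":{"e":99,"ngg":32,"r":69},"xpi":[84,0,80]},"sng":{"cef":[29,18],"m":19},"ts":[[82,15],61,[8,2,0],[4,15,87,4],[6,24,54]]}
Size at path /ts/4: 3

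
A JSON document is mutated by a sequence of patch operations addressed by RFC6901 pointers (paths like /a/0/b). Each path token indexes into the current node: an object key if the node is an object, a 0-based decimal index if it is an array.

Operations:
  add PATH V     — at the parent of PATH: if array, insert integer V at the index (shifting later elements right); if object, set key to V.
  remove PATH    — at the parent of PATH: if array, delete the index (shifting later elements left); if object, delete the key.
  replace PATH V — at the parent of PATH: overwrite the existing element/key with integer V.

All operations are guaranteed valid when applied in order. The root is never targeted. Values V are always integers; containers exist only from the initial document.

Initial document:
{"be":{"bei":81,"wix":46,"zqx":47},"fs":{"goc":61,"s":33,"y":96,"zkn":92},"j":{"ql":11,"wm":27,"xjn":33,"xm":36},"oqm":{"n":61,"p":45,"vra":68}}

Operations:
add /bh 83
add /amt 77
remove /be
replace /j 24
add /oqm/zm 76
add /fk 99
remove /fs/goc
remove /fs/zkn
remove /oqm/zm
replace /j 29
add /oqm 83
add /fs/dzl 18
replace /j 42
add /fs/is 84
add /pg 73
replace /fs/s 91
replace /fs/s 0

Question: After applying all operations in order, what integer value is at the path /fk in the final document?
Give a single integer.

Answer: 99

Derivation:
After op 1 (add /bh 83): {"be":{"bei":81,"wix":46,"zqx":47},"bh":83,"fs":{"goc":61,"s":33,"y":96,"zkn":92},"j":{"ql":11,"wm":27,"xjn":33,"xm":36},"oqm":{"n":61,"p":45,"vra":68}}
After op 2 (add /amt 77): {"amt":77,"be":{"bei":81,"wix":46,"zqx":47},"bh":83,"fs":{"goc":61,"s":33,"y":96,"zkn":92},"j":{"ql":11,"wm":27,"xjn":33,"xm":36},"oqm":{"n":61,"p":45,"vra":68}}
After op 3 (remove /be): {"amt":77,"bh":83,"fs":{"goc":61,"s":33,"y":96,"zkn":92},"j":{"ql":11,"wm":27,"xjn":33,"xm":36},"oqm":{"n":61,"p":45,"vra":68}}
After op 4 (replace /j 24): {"amt":77,"bh":83,"fs":{"goc":61,"s":33,"y":96,"zkn":92},"j":24,"oqm":{"n":61,"p":45,"vra":68}}
After op 5 (add /oqm/zm 76): {"amt":77,"bh":83,"fs":{"goc":61,"s":33,"y":96,"zkn":92},"j":24,"oqm":{"n":61,"p":45,"vra":68,"zm":76}}
After op 6 (add /fk 99): {"amt":77,"bh":83,"fk":99,"fs":{"goc":61,"s":33,"y":96,"zkn":92},"j":24,"oqm":{"n":61,"p":45,"vra":68,"zm":76}}
After op 7 (remove /fs/goc): {"amt":77,"bh":83,"fk":99,"fs":{"s":33,"y":96,"zkn":92},"j":24,"oqm":{"n":61,"p":45,"vra":68,"zm":76}}
After op 8 (remove /fs/zkn): {"amt":77,"bh":83,"fk":99,"fs":{"s":33,"y":96},"j":24,"oqm":{"n":61,"p":45,"vra":68,"zm":76}}
After op 9 (remove /oqm/zm): {"amt":77,"bh":83,"fk":99,"fs":{"s":33,"y":96},"j":24,"oqm":{"n":61,"p":45,"vra":68}}
After op 10 (replace /j 29): {"amt":77,"bh":83,"fk":99,"fs":{"s":33,"y":96},"j":29,"oqm":{"n":61,"p":45,"vra":68}}
After op 11 (add /oqm 83): {"amt":77,"bh":83,"fk":99,"fs":{"s":33,"y":96},"j":29,"oqm":83}
After op 12 (add /fs/dzl 18): {"amt":77,"bh":83,"fk":99,"fs":{"dzl":18,"s":33,"y":96},"j":29,"oqm":83}
After op 13 (replace /j 42): {"amt":77,"bh":83,"fk":99,"fs":{"dzl":18,"s":33,"y":96},"j":42,"oqm":83}
After op 14 (add /fs/is 84): {"amt":77,"bh":83,"fk":99,"fs":{"dzl":18,"is":84,"s":33,"y":96},"j":42,"oqm":83}
After op 15 (add /pg 73): {"amt":77,"bh":83,"fk":99,"fs":{"dzl":18,"is":84,"s":33,"y":96},"j":42,"oqm":83,"pg":73}
After op 16 (replace /fs/s 91): {"amt":77,"bh":83,"fk":99,"fs":{"dzl":18,"is":84,"s":91,"y":96},"j":42,"oqm":83,"pg":73}
After op 17 (replace /fs/s 0): {"amt":77,"bh":83,"fk":99,"fs":{"dzl":18,"is":84,"s":0,"y":96},"j":42,"oqm":83,"pg":73}
Value at /fk: 99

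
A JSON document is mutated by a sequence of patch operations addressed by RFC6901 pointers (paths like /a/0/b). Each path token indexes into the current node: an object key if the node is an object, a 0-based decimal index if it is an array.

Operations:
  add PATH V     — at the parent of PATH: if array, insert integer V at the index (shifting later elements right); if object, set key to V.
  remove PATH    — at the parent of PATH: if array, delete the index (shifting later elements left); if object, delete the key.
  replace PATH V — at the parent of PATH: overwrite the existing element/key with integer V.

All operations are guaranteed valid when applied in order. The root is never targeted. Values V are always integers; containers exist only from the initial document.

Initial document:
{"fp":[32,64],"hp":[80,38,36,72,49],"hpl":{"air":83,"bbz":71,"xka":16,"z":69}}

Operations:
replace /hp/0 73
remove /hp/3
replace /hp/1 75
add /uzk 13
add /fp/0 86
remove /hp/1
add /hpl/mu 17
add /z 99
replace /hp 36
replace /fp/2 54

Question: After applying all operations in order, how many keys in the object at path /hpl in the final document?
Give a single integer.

After op 1 (replace /hp/0 73): {"fp":[32,64],"hp":[73,38,36,72,49],"hpl":{"air":83,"bbz":71,"xka":16,"z":69}}
After op 2 (remove /hp/3): {"fp":[32,64],"hp":[73,38,36,49],"hpl":{"air":83,"bbz":71,"xka":16,"z":69}}
After op 3 (replace /hp/1 75): {"fp":[32,64],"hp":[73,75,36,49],"hpl":{"air":83,"bbz":71,"xka":16,"z":69}}
After op 4 (add /uzk 13): {"fp":[32,64],"hp":[73,75,36,49],"hpl":{"air":83,"bbz":71,"xka":16,"z":69},"uzk":13}
After op 5 (add /fp/0 86): {"fp":[86,32,64],"hp":[73,75,36,49],"hpl":{"air":83,"bbz":71,"xka":16,"z":69},"uzk":13}
After op 6 (remove /hp/1): {"fp":[86,32,64],"hp":[73,36,49],"hpl":{"air":83,"bbz":71,"xka":16,"z":69},"uzk":13}
After op 7 (add /hpl/mu 17): {"fp":[86,32,64],"hp":[73,36,49],"hpl":{"air":83,"bbz":71,"mu":17,"xka":16,"z":69},"uzk":13}
After op 8 (add /z 99): {"fp":[86,32,64],"hp":[73,36,49],"hpl":{"air":83,"bbz":71,"mu":17,"xka":16,"z":69},"uzk":13,"z":99}
After op 9 (replace /hp 36): {"fp":[86,32,64],"hp":36,"hpl":{"air":83,"bbz":71,"mu":17,"xka":16,"z":69},"uzk":13,"z":99}
After op 10 (replace /fp/2 54): {"fp":[86,32,54],"hp":36,"hpl":{"air":83,"bbz":71,"mu":17,"xka":16,"z":69},"uzk":13,"z":99}
Size at path /hpl: 5

Answer: 5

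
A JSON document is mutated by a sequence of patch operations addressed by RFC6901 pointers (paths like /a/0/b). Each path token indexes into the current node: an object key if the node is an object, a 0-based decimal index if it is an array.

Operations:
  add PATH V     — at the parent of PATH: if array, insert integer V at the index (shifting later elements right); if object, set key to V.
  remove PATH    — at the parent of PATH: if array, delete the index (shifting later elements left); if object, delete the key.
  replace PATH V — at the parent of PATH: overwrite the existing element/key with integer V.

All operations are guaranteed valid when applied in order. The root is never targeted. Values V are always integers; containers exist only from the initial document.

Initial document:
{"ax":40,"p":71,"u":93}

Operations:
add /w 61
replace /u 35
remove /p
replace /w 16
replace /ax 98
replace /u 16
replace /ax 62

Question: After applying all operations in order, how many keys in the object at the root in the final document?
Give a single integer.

Answer: 3

Derivation:
After op 1 (add /w 61): {"ax":40,"p":71,"u":93,"w":61}
After op 2 (replace /u 35): {"ax":40,"p":71,"u":35,"w":61}
After op 3 (remove /p): {"ax":40,"u":35,"w":61}
After op 4 (replace /w 16): {"ax":40,"u":35,"w":16}
After op 5 (replace /ax 98): {"ax":98,"u":35,"w":16}
After op 6 (replace /u 16): {"ax":98,"u":16,"w":16}
After op 7 (replace /ax 62): {"ax":62,"u":16,"w":16}
Size at the root: 3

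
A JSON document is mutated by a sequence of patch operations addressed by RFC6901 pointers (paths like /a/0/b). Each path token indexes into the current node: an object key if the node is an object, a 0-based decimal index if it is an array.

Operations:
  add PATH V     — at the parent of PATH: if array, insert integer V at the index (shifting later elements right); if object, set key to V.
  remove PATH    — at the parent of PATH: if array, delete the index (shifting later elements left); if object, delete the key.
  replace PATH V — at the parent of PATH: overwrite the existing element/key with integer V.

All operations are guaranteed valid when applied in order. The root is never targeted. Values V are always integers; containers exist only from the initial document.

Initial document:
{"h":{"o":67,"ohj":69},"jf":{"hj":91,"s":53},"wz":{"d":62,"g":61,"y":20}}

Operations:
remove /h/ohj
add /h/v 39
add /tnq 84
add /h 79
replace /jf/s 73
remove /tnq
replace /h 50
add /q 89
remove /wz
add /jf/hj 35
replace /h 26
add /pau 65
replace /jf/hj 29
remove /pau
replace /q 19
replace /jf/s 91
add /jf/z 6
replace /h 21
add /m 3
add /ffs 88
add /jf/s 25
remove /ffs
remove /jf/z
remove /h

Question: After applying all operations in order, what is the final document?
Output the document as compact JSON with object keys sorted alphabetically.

After op 1 (remove /h/ohj): {"h":{"o":67},"jf":{"hj":91,"s":53},"wz":{"d":62,"g":61,"y":20}}
After op 2 (add /h/v 39): {"h":{"o":67,"v":39},"jf":{"hj":91,"s":53},"wz":{"d":62,"g":61,"y":20}}
After op 3 (add /tnq 84): {"h":{"o":67,"v":39},"jf":{"hj":91,"s":53},"tnq":84,"wz":{"d":62,"g":61,"y":20}}
After op 4 (add /h 79): {"h":79,"jf":{"hj":91,"s":53},"tnq":84,"wz":{"d":62,"g":61,"y":20}}
After op 5 (replace /jf/s 73): {"h":79,"jf":{"hj":91,"s":73},"tnq":84,"wz":{"d":62,"g":61,"y":20}}
After op 6 (remove /tnq): {"h":79,"jf":{"hj":91,"s":73},"wz":{"d":62,"g":61,"y":20}}
After op 7 (replace /h 50): {"h":50,"jf":{"hj":91,"s":73},"wz":{"d":62,"g":61,"y":20}}
After op 8 (add /q 89): {"h":50,"jf":{"hj":91,"s":73},"q":89,"wz":{"d":62,"g":61,"y":20}}
After op 9 (remove /wz): {"h":50,"jf":{"hj":91,"s":73},"q":89}
After op 10 (add /jf/hj 35): {"h":50,"jf":{"hj":35,"s":73},"q":89}
After op 11 (replace /h 26): {"h":26,"jf":{"hj":35,"s":73},"q":89}
After op 12 (add /pau 65): {"h":26,"jf":{"hj":35,"s":73},"pau":65,"q":89}
After op 13 (replace /jf/hj 29): {"h":26,"jf":{"hj":29,"s":73},"pau":65,"q":89}
After op 14 (remove /pau): {"h":26,"jf":{"hj":29,"s":73},"q":89}
After op 15 (replace /q 19): {"h":26,"jf":{"hj":29,"s":73},"q":19}
After op 16 (replace /jf/s 91): {"h":26,"jf":{"hj":29,"s":91},"q":19}
After op 17 (add /jf/z 6): {"h":26,"jf":{"hj":29,"s":91,"z":6},"q":19}
After op 18 (replace /h 21): {"h":21,"jf":{"hj":29,"s":91,"z":6},"q":19}
After op 19 (add /m 3): {"h":21,"jf":{"hj":29,"s":91,"z":6},"m":3,"q":19}
After op 20 (add /ffs 88): {"ffs":88,"h":21,"jf":{"hj":29,"s":91,"z":6},"m":3,"q":19}
After op 21 (add /jf/s 25): {"ffs":88,"h":21,"jf":{"hj":29,"s":25,"z":6},"m":3,"q":19}
After op 22 (remove /ffs): {"h":21,"jf":{"hj":29,"s":25,"z":6},"m":3,"q":19}
After op 23 (remove /jf/z): {"h":21,"jf":{"hj":29,"s":25},"m":3,"q":19}
After op 24 (remove /h): {"jf":{"hj":29,"s":25},"m":3,"q":19}

Answer: {"jf":{"hj":29,"s":25},"m":3,"q":19}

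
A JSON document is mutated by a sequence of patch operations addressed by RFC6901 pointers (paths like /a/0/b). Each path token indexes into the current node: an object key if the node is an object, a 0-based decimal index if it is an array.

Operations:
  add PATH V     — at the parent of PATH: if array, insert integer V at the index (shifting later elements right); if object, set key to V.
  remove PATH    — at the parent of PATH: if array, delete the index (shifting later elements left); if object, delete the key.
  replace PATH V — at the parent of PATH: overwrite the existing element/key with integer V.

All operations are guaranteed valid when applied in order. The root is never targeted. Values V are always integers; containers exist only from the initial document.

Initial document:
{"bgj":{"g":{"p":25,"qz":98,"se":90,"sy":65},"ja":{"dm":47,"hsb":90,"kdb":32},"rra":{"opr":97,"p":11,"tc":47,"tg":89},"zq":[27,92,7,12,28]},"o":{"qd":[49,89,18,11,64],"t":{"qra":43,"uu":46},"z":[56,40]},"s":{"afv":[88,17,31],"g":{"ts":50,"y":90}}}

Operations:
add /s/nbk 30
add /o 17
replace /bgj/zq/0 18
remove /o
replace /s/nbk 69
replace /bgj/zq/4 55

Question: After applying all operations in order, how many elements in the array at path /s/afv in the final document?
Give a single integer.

Answer: 3

Derivation:
After op 1 (add /s/nbk 30): {"bgj":{"g":{"p":25,"qz":98,"se":90,"sy":65},"ja":{"dm":47,"hsb":90,"kdb":32},"rra":{"opr":97,"p":11,"tc":47,"tg":89},"zq":[27,92,7,12,28]},"o":{"qd":[49,89,18,11,64],"t":{"qra":43,"uu":46},"z":[56,40]},"s":{"afv":[88,17,31],"g":{"ts":50,"y":90},"nbk":30}}
After op 2 (add /o 17): {"bgj":{"g":{"p":25,"qz":98,"se":90,"sy":65},"ja":{"dm":47,"hsb":90,"kdb":32},"rra":{"opr":97,"p":11,"tc":47,"tg":89},"zq":[27,92,7,12,28]},"o":17,"s":{"afv":[88,17,31],"g":{"ts":50,"y":90},"nbk":30}}
After op 3 (replace /bgj/zq/0 18): {"bgj":{"g":{"p":25,"qz":98,"se":90,"sy":65},"ja":{"dm":47,"hsb":90,"kdb":32},"rra":{"opr":97,"p":11,"tc":47,"tg":89},"zq":[18,92,7,12,28]},"o":17,"s":{"afv":[88,17,31],"g":{"ts":50,"y":90},"nbk":30}}
After op 4 (remove /o): {"bgj":{"g":{"p":25,"qz":98,"se":90,"sy":65},"ja":{"dm":47,"hsb":90,"kdb":32},"rra":{"opr":97,"p":11,"tc":47,"tg":89},"zq":[18,92,7,12,28]},"s":{"afv":[88,17,31],"g":{"ts":50,"y":90},"nbk":30}}
After op 5 (replace /s/nbk 69): {"bgj":{"g":{"p":25,"qz":98,"se":90,"sy":65},"ja":{"dm":47,"hsb":90,"kdb":32},"rra":{"opr":97,"p":11,"tc":47,"tg":89},"zq":[18,92,7,12,28]},"s":{"afv":[88,17,31],"g":{"ts":50,"y":90},"nbk":69}}
After op 6 (replace /bgj/zq/4 55): {"bgj":{"g":{"p":25,"qz":98,"se":90,"sy":65},"ja":{"dm":47,"hsb":90,"kdb":32},"rra":{"opr":97,"p":11,"tc":47,"tg":89},"zq":[18,92,7,12,55]},"s":{"afv":[88,17,31],"g":{"ts":50,"y":90},"nbk":69}}
Size at path /s/afv: 3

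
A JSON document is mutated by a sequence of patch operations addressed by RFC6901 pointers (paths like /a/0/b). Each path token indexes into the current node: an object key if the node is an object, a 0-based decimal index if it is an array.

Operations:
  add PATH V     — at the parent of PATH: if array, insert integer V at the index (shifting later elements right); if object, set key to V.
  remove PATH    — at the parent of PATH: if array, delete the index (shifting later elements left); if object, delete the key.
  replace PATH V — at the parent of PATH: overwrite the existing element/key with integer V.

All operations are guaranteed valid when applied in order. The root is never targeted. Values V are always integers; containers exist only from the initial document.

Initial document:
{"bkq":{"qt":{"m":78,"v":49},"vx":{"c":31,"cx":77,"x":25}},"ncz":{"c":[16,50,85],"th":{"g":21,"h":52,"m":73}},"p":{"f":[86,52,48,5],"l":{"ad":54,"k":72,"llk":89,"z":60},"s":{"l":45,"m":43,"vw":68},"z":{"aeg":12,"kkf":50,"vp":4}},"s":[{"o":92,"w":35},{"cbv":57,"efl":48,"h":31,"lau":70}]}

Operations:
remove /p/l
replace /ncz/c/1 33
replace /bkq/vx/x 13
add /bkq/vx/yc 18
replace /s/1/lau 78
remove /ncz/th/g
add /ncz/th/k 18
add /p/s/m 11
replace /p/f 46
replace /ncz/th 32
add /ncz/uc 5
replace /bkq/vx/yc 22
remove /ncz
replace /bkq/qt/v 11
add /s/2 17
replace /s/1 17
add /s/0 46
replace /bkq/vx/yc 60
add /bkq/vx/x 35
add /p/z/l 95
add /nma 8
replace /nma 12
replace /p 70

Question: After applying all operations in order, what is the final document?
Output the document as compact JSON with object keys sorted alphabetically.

After op 1 (remove /p/l): {"bkq":{"qt":{"m":78,"v":49},"vx":{"c":31,"cx":77,"x":25}},"ncz":{"c":[16,50,85],"th":{"g":21,"h":52,"m":73}},"p":{"f":[86,52,48,5],"s":{"l":45,"m":43,"vw":68},"z":{"aeg":12,"kkf":50,"vp":4}},"s":[{"o":92,"w":35},{"cbv":57,"efl":48,"h":31,"lau":70}]}
After op 2 (replace /ncz/c/1 33): {"bkq":{"qt":{"m":78,"v":49},"vx":{"c":31,"cx":77,"x":25}},"ncz":{"c":[16,33,85],"th":{"g":21,"h":52,"m":73}},"p":{"f":[86,52,48,5],"s":{"l":45,"m":43,"vw":68},"z":{"aeg":12,"kkf":50,"vp":4}},"s":[{"o":92,"w":35},{"cbv":57,"efl":48,"h":31,"lau":70}]}
After op 3 (replace /bkq/vx/x 13): {"bkq":{"qt":{"m":78,"v":49},"vx":{"c":31,"cx":77,"x":13}},"ncz":{"c":[16,33,85],"th":{"g":21,"h":52,"m":73}},"p":{"f":[86,52,48,5],"s":{"l":45,"m":43,"vw":68},"z":{"aeg":12,"kkf":50,"vp":4}},"s":[{"o":92,"w":35},{"cbv":57,"efl":48,"h":31,"lau":70}]}
After op 4 (add /bkq/vx/yc 18): {"bkq":{"qt":{"m":78,"v":49},"vx":{"c":31,"cx":77,"x":13,"yc":18}},"ncz":{"c":[16,33,85],"th":{"g":21,"h":52,"m":73}},"p":{"f":[86,52,48,5],"s":{"l":45,"m":43,"vw":68},"z":{"aeg":12,"kkf":50,"vp":4}},"s":[{"o":92,"w":35},{"cbv":57,"efl":48,"h":31,"lau":70}]}
After op 5 (replace /s/1/lau 78): {"bkq":{"qt":{"m":78,"v":49},"vx":{"c":31,"cx":77,"x":13,"yc":18}},"ncz":{"c":[16,33,85],"th":{"g":21,"h":52,"m":73}},"p":{"f":[86,52,48,5],"s":{"l":45,"m":43,"vw":68},"z":{"aeg":12,"kkf":50,"vp":4}},"s":[{"o":92,"w":35},{"cbv":57,"efl":48,"h":31,"lau":78}]}
After op 6 (remove /ncz/th/g): {"bkq":{"qt":{"m":78,"v":49},"vx":{"c":31,"cx":77,"x":13,"yc":18}},"ncz":{"c":[16,33,85],"th":{"h":52,"m":73}},"p":{"f":[86,52,48,5],"s":{"l":45,"m":43,"vw":68},"z":{"aeg":12,"kkf":50,"vp":4}},"s":[{"o":92,"w":35},{"cbv":57,"efl":48,"h":31,"lau":78}]}
After op 7 (add /ncz/th/k 18): {"bkq":{"qt":{"m":78,"v":49},"vx":{"c":31,"cx":77,"x":13,"yc":18}},"ncz":{"c":[16,33,85],"th":{"h":52,"k":18,"m":73}},"p":{"f":[86,52,48,5],"s":{"l":45,"m":43,"vw":68},"z":{"aeg":12,"kkf":50,"vp":4}},"s":[{"o":92,"w":35},{"cbv":57,"efl":48,"h":31,"lau":78}]}
After op 8 (add /p/s/m 11): {"bkq":{"qt":{"m":78,"v":49},"vx":{"c":31,"cx":77,"x":13,"yc":18}},"ncz":{"c":[16,33,85],"th":{"h":52,"k":18,"m":73}},"p":{"f":[86,52,48,5],"s":{"l":45,"m":11,"vw":68},"z":{"aeg":12,"kkf":50,"vp":4}},"s":[{"o":92,"w":35},{"cbv":57,"efl":48,"h":31,"lau":78}]}
After op 9 (replace /p/f 46): {"bkq":{"qt":{"m":78,"v":49},"vx":{"c":31,"cx":77,"x":13,"yc":18}},"ncz":{"c":[16,33,85],"th":{"h":52,"k":18,"m":73}},"p":{"f":46,"s":{"l":45,"m":11,"vw":68},"z":{"aeg":12,"kkf":50,"vp":4}},"s":[{"o":92,"w":35},{"cbv":57,"efl":48,"h":31,"lau":78}]}
After op 10 (replace /ncz/th 32): {"bkq":{"qt":{"m":78,"v":49},"vx":{"c":31,"cx":77,"x":13,"yc":18}},"ncz":{"c":[16,33,85],"th":32},"p":{"f":46,"s":{"l":45,"m":11,"vw":68},"z":{"aeg":12,"kkf":50,"vp":4}},"s":[{"o":92,"w":35},{"cbv":57,"efl":48,"h":31,"lau":78}]}
After op 11 (add /ncz/uc 5): {"bkq":{"qt":{"m":78,"v":49},"vx":{"c":31,"cx":77,"x":13,"yc":18}},"ncz":{"c":[16,33,85],"th":32,"uc":5},"p":{"f":46,"s":{"l":45,"m":11,"vw":68},"z":{"aeg":12,"kkf":50,"vp":4}},"s":[{"o":92,"w":35},{"cbv":57,"efl":48,"h":31,"lau":78}]}
After op 12 (replace /bkq/vx/yc 22): {"bkq":{"qt":{"m":78,"v":49},"vx":{"c":31,"cx":77,"x":13,"yc":22}},"ncz":{"c":[16,33,85],"th":32,"uc":5},"p":{"f":46,"s":{"l":45,"m":11,"vw":68},"z":{"aeg":12,"kkf":50,"vp":4}},"s":[{"o":92,"w":35},{"cbv":57,"efl":48,"h":31,"lau":78}]}
After op 13 (remove /ncz): {"bkq":{"qt":{"m":78,"v":49},"vx":{"c":31,"cx":77,"x":13,"yc":22}},"p":{"f":46,"s":{"l":45,"m":11,"vw":68},"z":{"aeg":12,"kkf":50,"vp":4}},"s":[{"o":92,"w":35},{"cbv":57,"efl":48,"h":31,"lau":78}]}
After op 14 (replace /bkq/qt/v 11): {"bkq":{"qt":{"m":78,"v":11},"vx":{"c":31,"cx":77,"x":13,"yc":22}},"p":{"f":46,"s":{"l":45,"m":11,"vw":68},"z":{"aeg":12,"kkf":50,"vp":4}},"s":[{"o":92,"w":35},{"cbv":57,"efl":48,"h":31,"lau":78}]}
After op 15 (add /s/2 17): {"bkq":{"qt":{"m":78,"v":11},"vx":{"c":31,"cx":77,"x":13,"yc":22}},"p":{"f":46,"s":{"l":45,"m":11,"vw":68},"z":{"aeg":12,"kkf":50,"vp":4}},"s":[{"o":92,"w":35},{"cbv":57,"efl":48,"h":31,"lau":78},17]}
After op 16 (replace /s/1 17): {"bkq":{"qt":{"m":78,"v":11},"vx":{"c":31,"cx":77,"x":13,"yc":22}},"p":{"f":46,"s":{"l":45,"m":11,"vw":68},"z":{"aeg":12,"kkf":50,"vp":4}},"s":[{"o":92,"w":35},17,17]}
After op 17 (add /s/0 46): {"bkq":{"qt":{"m":78,"v":11},"vx":{"c":31,"cx":77,"x":13,"yc":22}},"p":{"f":46,"s":{"l":45,"m":11,"vw":68},"z":{"aeg":12,"kkf":50,"vp":4}},"s":[46,{"o":92,"w":35},17,17]}
After op 18 (replace /bkq/vx/yc 60): {"bkq":{"qt":{"m":78,"v":11},"vx":{"c":31,"cx":77,"x":13,"yc":60}},"p":{"f":46,"s":{"l":45,"m":11,"vw":68},"z":{"aeg":12,"kkf":50,"vp":4}},"s":[46,{"o":92,"w":35},17,17]}
After op 19 (add /bkq/vx/x 35): {"bkq":{"qt":{"m":78,"v":11},"vx":{"c":31,"cx":77,"x":35,"yc":60}},"p":{"f":46,"s":{"l":45,"m":11,"vw":68},"z":{"aeg":12,"kkf":50,"vp":4}},"s":[46,{"o":92,"w":35},17,17]}
After op 20 (add /p/z/l 95): {"bkq":{"qt":{"m":78,"v":11},"vx":{"c":31,"cx":77,"x":35,"yc":60}},"p":{"f":46,"s":{"l":45,"m":11,"vw":68},"z":{"aeg":12,"kkf":50,"l":95,"vp":4}},"s":[46,{"o":92,"w":35},17,17]}
After op 21 (add /nma 8): {"bkq":{"qt":{"m":78,"v":11},"vx":{"c":31,"cx":77,"x":35,"yc":60}},"nma":8,"p":{"f":46,"s":{"l":45,"m":11,"vw":68},"z":{"aeg":12,"kkf":50,"l":95,"vp":4}},"s":[46,{"o":92,"w":35},17,17]}
After op 22 (replace /nma 12): {"bkq":{"qt":{"m":78,"v":11},"vx":{"c":31,"cx":77,"x":35,"yc":60}},"nma":12,"p":{"f":46,"s":{"l":45,"m":11,"vw":68},"z":{"aeg":12,"kkf":50,"l":95,"vp":4}},"s":[46,{"o":92,"w":35},17,17]}
After op 23 (replace /p 70): {"bkq":{"qt":{"m":78,"v":11},"vx":{"c":31,"cx":77,"x":35,"yc":60}},"nma":12,"p":70,"s":[46,{"o":92,"w":35},17,17]}

Answer: {"bkq":{"qt":{"m":78,"v":11},"vx":{"c":31,"cx":77,"x":35,"yc":60}},"nma":12,"p":70,"s":[46,{"o":92,"w":35},17,17]}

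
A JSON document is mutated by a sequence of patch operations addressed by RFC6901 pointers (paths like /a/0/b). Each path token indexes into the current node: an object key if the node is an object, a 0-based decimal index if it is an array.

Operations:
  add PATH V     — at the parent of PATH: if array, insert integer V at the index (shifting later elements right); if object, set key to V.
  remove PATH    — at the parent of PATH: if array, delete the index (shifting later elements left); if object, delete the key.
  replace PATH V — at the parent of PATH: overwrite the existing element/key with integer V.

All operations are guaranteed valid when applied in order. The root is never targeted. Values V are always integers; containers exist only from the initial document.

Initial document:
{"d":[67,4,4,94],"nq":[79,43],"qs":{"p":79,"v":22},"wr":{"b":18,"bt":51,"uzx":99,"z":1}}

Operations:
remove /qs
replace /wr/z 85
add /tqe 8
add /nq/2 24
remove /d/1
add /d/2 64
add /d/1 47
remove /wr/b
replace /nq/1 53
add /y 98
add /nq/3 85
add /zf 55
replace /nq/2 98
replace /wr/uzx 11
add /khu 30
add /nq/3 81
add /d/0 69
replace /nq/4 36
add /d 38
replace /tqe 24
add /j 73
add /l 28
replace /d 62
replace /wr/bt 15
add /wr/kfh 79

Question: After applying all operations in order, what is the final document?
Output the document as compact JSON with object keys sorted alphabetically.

After op 1 (remove /qs): {"d":[67,4,4,94],"nq":[79,43],"wr":{"b":18,"bt":51,"uzx":99,"z":1}}
After op 2 (replace /wr/z 85): {"d":[67,4,4,94],"nq":[79,43],"wr":{"b":18,"bt":51,"uzx":99,"z":85}}
After op 3 (add /tqe 8): {"d":[67,4,4,94],"nq":[79,43],"tqe":8,"wr":{"b":18,"bt":51,"uzx":99,"z":85}}
After op 4 (add /nq/2 24): {"d":[67,4,4,94],"nq":[79,43,24],"tqe":8,"wr":{"b":18,"bt":51,"uzx":99,"z":85}}
After op 5 (remove /d/1): {"d":[67,4,94],"nq":[79,43,24],"tqe":8,"wr":{"b":18,"bt":51,"uzx":99,"z":85}}
After op 6 (add /d/2 64): {"d":[67,4,64,94],"nq":[79,43,24],"tqe":8,"wr":{"b":18,"bt":51,"uzx":99,"z":85}}
After op 7 (add /d/1 47): {"d":[67,47,4,64,94],"nq":[79,43,24],"tqe":8,"wr":{"b":18,"bt":51,"uzx":99,"z":85}}
After op 8 (remove /wr/b): {"d":[67,47,4,64,94],"nq":[79,43,24],"tqe":8,"wr":{"bt":51,"uzx":99,"z":85}}
After op 9 (replace /nq/1 53): {"d":[67,47,4,64,94],"nq":[79,53,24],"tqe":8,"wr":{"bt":51,"uzx":99,"z":85}}
After op 10 (add /y 98): {"d":[67,47,4,64,94],"nq":[79,53,24],"tqe":8,"wr":{"bt":51,"uzx":99,"z":85},"y":98}
After op 11 (add /nq/3 85): {"d":[67,47,4,64,94],"nq":[79,53,24,85],"tqe":8,"wr":{"bt":51,"uzx":99,"z":85},"y":98}
After op 12 (add /zf 55): {"d":[67,47,4,64,94],"nq":[79,53,24,85],"tqe":8,"wr":{"bt":51,"uzx":99,"z":85},"y":98,"zf":55}
After op 13 (replace /nq/2 98): {"d":[67,47,4,64,94],"nq":[79,53,98,85],"tqe":8,"wr":{"bt":51,"uzx":99,"z":85},"y":98,"zf":55}
After op 14 (replace /wr/uzx 11): {"d":[67,47,4,64,94],"nq":[79,53,98,85],"tqe":8,"wr":{"bt":51,"uzx":11,"z":85},"y":98,"zf":55}
After op 15 (add /khu 30): {"d":[67,47,4,64,94],"khu":30,"nq":[79,53,98,85],"tqe":8,"wr":{"bt":51,"uzx":11,"z":85},"y":98,"zf":55}
After op 16 (add /nq/3 81): {"d":[67,47,4,64,94],"khu":30,"nq":[79,53,98,81,85],"tqe":8,"wr":{"bt":51,"uzx":11,"z":85},"y":98,"zf":55}
After op 17 (add /d/0 69): {"d":[69,67,47,4,64,94],"khu":30,"nq":[79,53,98,81,85],"tqe":8,"wr":{"bt":51,"uzx":11,"z":85},"y":98,"zf":55}
After op 18 (replace /nq/4 36): {"d":[69,67,47,4,64,94],"khu":30,"nq":[79,53,98,81,36],"tqe":8,"wr":{"bt":51,"uzx":11,"z":85},"y":98,"zf":55}
After op 19 (add /d 38): {"d":38,"khu":30,"nq":[79,53,98,81,36],"tqe":8,"wr":{"bt":51,"uzx":11,"z":85},"y":98,"zf":55}
After op 20 (replace /tqe 24): {"d":38,"khu":30,"nq":[79,53,98,81,36],"tqe":24,"wr":{"bt":51,"uzx":11,"z":85},"y":98,"zf":55}
After op 21 (add /j 73): {"d":38,"j":73,"khu":30,"nq":[79,53,98,81,36],"tqe":24,"wr":{"bt":51,"uzx":11,"z":85},"y":98,"zf":55}
After op 22 (add /l 28): {"d":38,"j":73,"khu":30,"l":28,"nq":[79,53,98,81,36],"tqe":24,"wr":{"bt":51,"uzx":11,"z":85},"y":98,"zf":55}
After op 23 (replace /d 62): {"d":62,"j":73,"khu":30,"l":28,"nq":[79,53,98,81,36],"tqe":24,"wr":{"bt":51,"uzx":11,"z":85},"y":98,"zf":55}
After op 24 (replace /wr/bt 15): {"d":62,"j":73,"khu":30,"l":28,"nq":[79,53,98,81,36],"tqe":24,"wr":{"bt":15,"uzx":11,"z":85},"y":98,"zf":55}
After op 25 (add /wr/kfh 79): {"d":62,"j":73,"khu":30,"l":28,"nq":[79,53,98,81,36],"tqe":24,"wr":{"bt":15,"kfh":79,"uzx":11,"z":85},"y":98,"zf":55}

Answer: {"d":62,"j":73,"khu":30,"l":28,"nq":[79,53,98,81,36],"tqe":24,"wr":{"bt":15,"kfh":79,"uzx":11,"z":85},"y":98,"zf":55}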